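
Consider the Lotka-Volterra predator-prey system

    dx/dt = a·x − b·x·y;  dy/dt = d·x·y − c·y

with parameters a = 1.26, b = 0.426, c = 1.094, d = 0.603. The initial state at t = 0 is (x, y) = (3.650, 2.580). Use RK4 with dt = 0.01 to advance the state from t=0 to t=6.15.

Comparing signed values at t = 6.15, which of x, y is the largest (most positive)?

t=0.000: state=(3.650, 2.580)
step 1 (dt=0.01): k1=(0.587, 2.856), k2=(0.566, 2.876), k3=(0.565, 2.876), k4=(0.543, 2.897); state += dt/6·(k1+2k2+2k3+k4)
t=0.010: state=(3.656, 2.609)
t=0.020: state=(3.661, 2.638)
t=0.030: state=(3.666, 2.668)
continuing one RK4 step at a time; state shown every 20 steps (Δt=0.2):
t=0.200: state=(3.670, 3.230)
t=0.400: state=(3.472, 4.001)
t=0.600: state=(3.072, 4.779)
t=0.800: state=(2.558, 5.394)
t=1.000: state=(2.045, 5.718)
t=1.200: state=(1.613, 5.722)
t=1.400: state=(1.286, 5.470)
t=1.600: state=(1.056, 5.058)
t=1.800: state=(0.901, 4.570)
t=2.000: state=(0.803, 4.067)
t=2.200: state=(0.746, 3.586)
t=2.400: state=(0.720, 3.147)
t=2.600: state=(0.721, 2.757)
t=2.800: state=(0.744, 2.420)
t=3.000: state=(0.789, 2.132)
t=3.200: state=(0.856, 1.891)
t=3.400: state=(0.945, 1.693)
t=3.600: state=(1.060, 1.535)
t=3.800: state=(1.203, 1.413)
t=4.000: state=(1.378, 1.326)
t=4.200: state=(1.587, 1.274)
t=4.400: state=(1.834, 1.258)
t=4.600: state=(2.118, 1.282)
t=4.800: state=(2.437, 1.355)
t=5.000: state=(2.778, 1.491)
t=5.200: state=(3.121, 1.710)
t=5.400: state=(3.426, 2.040)
t=5.600: state=(3.635, 2.512)
t=5.800: state=(3.679, 3.144)
t=6.000: state=(3.508, 3.905)
t=6.150: state=(3.239, 4.500)
compare at T: x=3.239, y=4.500

largest component: y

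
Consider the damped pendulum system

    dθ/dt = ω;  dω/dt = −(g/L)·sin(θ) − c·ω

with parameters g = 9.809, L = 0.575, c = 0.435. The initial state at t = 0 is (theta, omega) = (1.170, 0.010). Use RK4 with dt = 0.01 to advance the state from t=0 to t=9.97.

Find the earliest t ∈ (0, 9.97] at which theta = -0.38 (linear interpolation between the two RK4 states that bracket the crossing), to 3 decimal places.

t = 0.527

t=0.000: state=(1.170, 0.010)
step 1 (dt=0.01): k1=(0.010, -15.712), k2=(-0.069, -15.678), k3=(-0.068, -15.675), k4=(-0.147, -15.639); state += dt/6·(k1+2k2+2k3+k4)
t=0.010: state=(1.169, -0.147)
t=0.020: state=(1.167, -0.303)
t=0.030: state=(1.163, -0.458)
continuing one RK4 step at a time; state shown every 50 steps (Δt=0.5):
t=0.500: state=(-0.278, -3.888)
t=0.520: state=(-0.354, -3.748)
next step: t=0.530: state=(-0.391, -3.670) — theta has crossed -0.38
linear interpolation between t=0.520 (-0.35410) and t=0.530 (-0.39119) → t≈0.527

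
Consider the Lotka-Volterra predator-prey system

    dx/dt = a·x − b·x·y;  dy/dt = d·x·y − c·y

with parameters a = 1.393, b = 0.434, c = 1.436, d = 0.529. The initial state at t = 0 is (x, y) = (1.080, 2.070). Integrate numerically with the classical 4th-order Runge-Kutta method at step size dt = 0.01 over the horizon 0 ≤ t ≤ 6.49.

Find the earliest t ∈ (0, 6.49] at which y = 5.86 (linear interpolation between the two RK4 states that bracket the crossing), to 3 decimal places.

t = 2.749

t=0.000: state=(1.080, 2.070)
step 1 (dt=0.01): k1=(0.534, -1.790), k2=(0.540, -1.779), k3=(0.540, -1.779), k4=(0.545, -1.769); state += dt/6·(k1+2k2+2k3+k4)
t=0.010: state=(1.085, 2.052)
t=0.020: state=(1.091, 2.035)
t=0.030: state=(1.097, 2.017)
continuing one RK4 step at a time; state shown every 25 steps (Δt=0.25):
t=0.250: state=(1.249, 1.685)
t=0.500: state=(1.498, 1.410)
t=0.750: state=(1.840, 1.226)
t=1.000: state=(2.296, 1.124)
t=1.250: state=(2.885, 1.104)
t=1.500: state=(3.613, 1.183)
t=1.750: state=(4.455, 1.408)
t=2.000: state=(5.296, 1.876)
t=2.250: state=(5.863, 2.754)
t=2.500: state=(5.729, 4.180)
t=2.740: state=(4.754, 5.806)
next step: t=2.750: state=(4.700, 5.868) — y has crossed 5.86
linear interpolation between t=2.740 (5.80553) and t=2.750 (5.86767) → t≈2.749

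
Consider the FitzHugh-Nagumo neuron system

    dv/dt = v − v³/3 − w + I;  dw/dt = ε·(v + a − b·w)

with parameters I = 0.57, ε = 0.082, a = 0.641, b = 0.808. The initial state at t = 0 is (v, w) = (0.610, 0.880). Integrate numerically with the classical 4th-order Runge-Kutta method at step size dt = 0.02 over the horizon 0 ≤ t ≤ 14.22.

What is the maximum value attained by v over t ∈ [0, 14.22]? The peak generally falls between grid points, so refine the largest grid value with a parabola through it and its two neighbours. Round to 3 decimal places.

max v = 1.295

t=0.000: state=(0.610, 0.880)
step 1 (dt=0.02): k1=(0.224, 0.044), k2=(0.225, 0.044), k3=(0.225, 0.044), k4=(0.226, 0.045); state += dt/6·(k1+2k2+2k3+k4)
t=0.020: state=(0.615, 0.881)
t=0.040: state=(0.619, 0.882)
t=0.060: state=(0.624, 0.883)
continuing one RK4 step at a time; state shown every 25 steps (Δt=0.5):
t=0.500: state=(0.734, 0.904)
t=1.000: state=(0.874, 0.933)
t=1.500: state=(1.015, 0.967)
t=2.000: state=(1.137, 1.004)
t=2.500: state=(1.225, 1.045)
t=3.000: state=(1.275, 1.088)
t=3.500: state=(1.294, 1.130)
t=4.000: state=(1.290, 1.171)
t=4.500: state=(1.269, 1.210)
t=5.000: state=(1.238, 1.247)
t=5.500: state=(1.198, 1.282)
t=6.000: state=(1.151, 1.313)
t=6.500: state=(1.097, 1.342)
t=7.000: state=(1.036, 1.367)
t=7.500: state=(0.965, 1.389)
t=8.000: state=(0.881, 1.406)
t=8.500: state=(0.779, 1.420)
t=9.000: state=(0.648, 1.428)
t=9.500: state=(0.470, 1.431)
t=10.000: state=(0.207, 1.424)
t=10.500: state=(-0.208, 1.404)
t=11.000: state=(-0.839, 1.363)
t=11.500: state=(-1.511, 1.297)
t=12.000: state=(-1.860, 1.211)
t=12.500: state=(-1.944, 1.120)
t=13.000: state=(-1.942, 1.031)
t=13.500: state=(-1.917, 0.946)
t=14.000: state=(-1.888, 0.864)
t=14.220: state=(-1.874, 0.829)
largest grid value and its neighbours: v(3.620)=1.29473, v(3.640)=1.29474, v(3.660)=1.29471
parabola through these three points peaks at t≈3.635 with v≈1.29474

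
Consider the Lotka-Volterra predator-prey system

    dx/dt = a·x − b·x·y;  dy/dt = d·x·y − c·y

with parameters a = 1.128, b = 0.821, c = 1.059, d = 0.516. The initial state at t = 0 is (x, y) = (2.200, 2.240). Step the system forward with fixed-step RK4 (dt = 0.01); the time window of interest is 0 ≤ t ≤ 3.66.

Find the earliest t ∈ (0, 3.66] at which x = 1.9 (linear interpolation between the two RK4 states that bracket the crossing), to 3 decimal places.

t = 0.205

t=0.000: state=(2.200, 2.240)
step 1 (dt=0.01): k1=(-1.564, 0.171), k2=(-1.560, 0.162), k3=(-1.560, 0.162), k4=(-1.556, 0.153); state += dt/6·(k1+2k2+2k3+k4)
t=0.010: state=(2.184, 2.242)
t=0.020: state=(2.169, 2.243)
t=0.030: state=(2.153, 2.244)
continuing one RK4 step at a time; state shown every 20 steps (Δt=0.2):
t=0.200: state=(1.907, 2.239)
next step: t=0.210: state=(1.893, 2.238) — x has crossed 1.9
linear interpolation between t=0.200 (1.90669) and t=0.210 (1.89320) → t≈0.205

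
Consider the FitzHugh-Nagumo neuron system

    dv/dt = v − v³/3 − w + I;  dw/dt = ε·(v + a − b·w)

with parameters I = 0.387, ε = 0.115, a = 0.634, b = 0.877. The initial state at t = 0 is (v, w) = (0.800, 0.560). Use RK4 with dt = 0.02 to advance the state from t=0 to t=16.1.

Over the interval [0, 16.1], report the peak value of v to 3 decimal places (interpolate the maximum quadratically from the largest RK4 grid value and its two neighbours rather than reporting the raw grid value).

max v = 1.395

t=0.000: state=(0.800, 0.560)
step 1 (dt=0.02): k1=(0.456, 0.108), k2=(0.457, 0.109), k3=(0.457, 0.109), k4=(0.457, 0.109); state += dt/6·(k1+2k2+2k3+k4)
t=0.020: state=(0.809, 0.562)
t=0.040: state=(0.818, 0.564)
t=0.060: state=(0.827, 0.567)
continuing one RK4 step at a time; state shown every 50 steps (Δt=1):
t=1.000: state=(1.217, 0.688)
t=2.000: state=(1.388, 0.836)
t=3.000: state=(1.365, 0.977)
t=4.000: state=(1.266, 1.097)
t=5.000: state=(1.128, 1.192)
t=6.000: state=(0.948, 1.261)
t=7.000: state=(0.686, 1.300)
t=8.000: state=(0.201, 1.296)
t=9.000: state=(-0.922, 1.208)
t=10.000: state=(-1.879, 0.995)
t=11.000: state=(-1.918, 0.758)
t=12.000: state=(-1.842, 0.549)
t=13.000: state=(-1.762, 0.369)
t=14.000: state=(-1.683, 0.214)
t=15.000: state=(-1.605, 0.083)
t=16.000: state=(-1.529, -0.027)
t=16.100: state=(-1.521, -0.036)
largest grid value and its neighbours: v(2.260)=1.39471, v(2.280)=1.39474, v(2.300)=1.39471
parabola through these three points peaks at t≈2.280 with v≈1.39474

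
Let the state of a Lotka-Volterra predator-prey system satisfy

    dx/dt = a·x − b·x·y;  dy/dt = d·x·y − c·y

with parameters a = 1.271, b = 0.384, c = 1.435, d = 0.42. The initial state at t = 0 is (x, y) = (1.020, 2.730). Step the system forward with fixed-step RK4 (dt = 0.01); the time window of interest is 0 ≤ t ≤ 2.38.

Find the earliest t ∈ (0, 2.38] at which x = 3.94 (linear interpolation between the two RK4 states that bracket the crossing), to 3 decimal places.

t = 1.838

t=0.000: state=(1.020, 2.730)
step 1 (dt=0.01): k1=(0.227, -2.748), k2=(0.233, -2.733), k3=(0.233, -2.733), k4=(0.238, -2.718); state += dt/6·(k1+2k2+2k3+k4)
t=0.010: state=(1.022, 2.703)
t=0.020: state=(1.025, 2.676)
t=0.030: state=(1.027, 2.649)
continuing one RK4 step at a time; state shown every 10 steps (Δt=0.1):
t=0.100: state=(1.048, 2.470)
t=0.200: state=(1.088, 2.238)
t=0.300: state=(1.138, 2.031)
t=0.400: state=(1.199, 1.848)
t=0.500: state=(1.273, 1.686)
t=0.600: state=(1.358, 1.544)
t=0.700: state=(1.457, 1.419)
t=0.800: state=(1.570, 1.310)
t=0.900: state=(1.699, 1.215)
t=1.000: state=(1.844, 1.134)
t=1.100: state=(2.008, 1.065)
t=1.200: state=(2.191, 1.008)
t=1.300: state=(2.395, 0.961)
t=1.400: state=(2.623, 0.925)
t=1.500: state=(2.876, 0.900)
t=1.600: state=(3.156, 0.885)
t=1.700: state=(3.465, 0.881)
t=1.800: state=(3.803, 0.889)
t=1.830: state=(3.911, 0.893)
next step: t=1.840: state=(3.947, 0.895) — x has crossed 3.94
linear interpolation between t=1.830 (3.91077) and t=1.840 (3.94721) → t≈1.838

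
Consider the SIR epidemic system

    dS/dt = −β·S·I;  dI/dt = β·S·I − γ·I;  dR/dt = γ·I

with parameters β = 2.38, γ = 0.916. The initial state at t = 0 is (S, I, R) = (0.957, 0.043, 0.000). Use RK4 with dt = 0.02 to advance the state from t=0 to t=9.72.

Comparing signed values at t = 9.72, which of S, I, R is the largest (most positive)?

largest component: R

t=0.000: state=(0.957, 0.043, 0.000)
step 1 (dt=0.02): k1=(-0.098, 0.059, 0.039), k2=(-0.099, 0.059, 0.040), k3=(-0.099, 0.059, 0.040), k4=(-0.100, 0.060, 0.040); state += dt/6·(k1+2k2+2k3+k4)
t=0.020: state=(0.955, 0.044, 0.001)
t=0.040: state=(0.953, 0.045, 0.002)
t=0.060: state=(0.951, 0.047, 0.002)
continuing one RK4 step at a time; state shown every 25 steps (Δt=0.5):
t=0.500: state=(0.890, 0.082, 0.028)
t=1.000: state=(0.781, 0.141, 0.078)
t=1.500: state=(0.635, 0.207, 0.158)
t=2.000: state=(0.481, 0.254, 0.265)
t=2.500: state=(0.352, 0.263, 0.385)
t=3.000: state=(0.260, 0.239, 0.501)
t=3.500: state=(0.201, 0.198, 0.601)
t=4.000: state=(0.163, 0.155, 0.682)
t=4.500: state=(0.138, 0.117, 0.744)
t=5.000: state=(0.123, 0.087, 0.791)
t=5.500: state=(0.112, 0.063, 0.825)
t=6.000: state=(0.105, 0.045, 0.849)
t=6.500: state=(0.101, 0.032, 0.867)
t=7.000: state=(0.097, 0.023, 0.880)
t=7.500: state=(0.095, 0.016, 0.889)
t=8.000: state=(0.094, 0.012, 0.895)
t=8.500: state=(0.092, 0.008, 0.899)
t=9.000: state=(0.092, 0.006, 0.902)
t=9.500: state=(0.091, 0.004, 0.905)
t=9.720: state=(0.091, 0.003, 0.905)
compare at T: S=0.091, I=0.003, R=0.905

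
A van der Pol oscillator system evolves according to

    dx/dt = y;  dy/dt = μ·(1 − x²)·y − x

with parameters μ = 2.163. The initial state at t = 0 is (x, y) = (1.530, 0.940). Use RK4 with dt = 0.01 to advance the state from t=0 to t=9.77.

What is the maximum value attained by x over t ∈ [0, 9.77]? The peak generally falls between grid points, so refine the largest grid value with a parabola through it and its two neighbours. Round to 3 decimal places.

max x = 2.021

t=0.000: state=(1.530, 0.940)
step 1 (dt=0.01): k1=(0.940, -4.256), k2=(0.919, -4.228), k3=(0.919, -4.228), k4=(0.898, -4.198); state += dt/6·(k1+2k2+2k3+k4)
t=0.010: state=(1.539, 0.898)
t=0.020: state=(1.548, 0.856)
t=0.030: state=(1.556, 0.815)
continuing one RK4 step at a time; state shown every 50 steps (Δt=0.5):
t=0.500: state=(1.635, -0.217)
t=1.000: state=(1.457, -0.458)
t=1.500: state=(1.179, -0.675)
t=2.000: state=(0.729, -1.234)
t=2.500: state=(-0.307, -3.323)
t=3.000: state=(-1.899, -1.246)
t=3.500: state=(-1.982, 0.246)
t=4.000: state=(-1.831, 0.338)
t=4.500: state=(-1.647, 0.402)
t=5.000: state=(-1.421, 0.510)
t=5.500: state=(-1.117, 0.742)
t=6.000: state=(-0.607, 1.447)
t=6.500: state=(0.641, 3.839)
t=7.000: state=(1.983, 0.572)
t=7.500: state=(1.958, -0.277)
t=8.000: state=(1.800, -0.348)
t=8.500: state=(1.609, -0.417)
t=9.000: state=(1.374, -0.539)
t=9.500: state=(1.046, -0.814)
t=9.770: state=(0.786, -1.151)
largest grid value and its neighbours: x(7.150)=2.02079, x(7.160)=2.02091, x(7.170)=2.02082
parabola through these three points peaks at t≈7.161 with x≈2.02091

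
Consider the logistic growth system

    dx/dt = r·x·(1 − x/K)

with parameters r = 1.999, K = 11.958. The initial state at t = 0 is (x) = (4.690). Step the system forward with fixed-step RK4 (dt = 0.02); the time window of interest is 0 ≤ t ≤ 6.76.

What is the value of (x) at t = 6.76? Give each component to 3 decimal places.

t=0.000: state=(4.690)
step 1 (dt=0.02): k1=(5.698), k2=(5.722), k3=(5.722), k4=(5.745); state += dt/6·(k1+2k2+2k3+k4)
t=0.020: state=(4.804)
t=0.040: state=(4.920)
t=0.060: state=(5.036)
continuing one RK4 step at a time; state shown every 25 steps (Δt=0.5):
t=0.500: state=(7.615)
t=1.000: state=(9.883)
t=1.500: state=(11.100)
t=2.000: state=(11.627)
t=2.500: state=(11.834)
t=3.000: state=(11.912)
t=3.500: state=(11.941)
t=4.000: state=(11.952)
t=4.500: state=(11.956)
t=5.000: state=(11.957)
t=5.500: state=(11.958)
t=6.000: state=(11.958)
t=6.500: state=(11.958)
t=6.760: state=(11.958)

(x) = (11.958)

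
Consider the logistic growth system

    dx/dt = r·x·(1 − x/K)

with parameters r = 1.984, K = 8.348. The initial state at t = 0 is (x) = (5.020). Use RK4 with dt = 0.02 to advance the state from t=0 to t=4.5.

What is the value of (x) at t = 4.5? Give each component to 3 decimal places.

t=0.000: state=(5.020)
step 1 (dt=0.02): k1=(3.971), k2=(3.954), k3=(3.954), k4=(3.937); state += dt/6·(k1+2k2+2k3+k4)
t=0.020: state=(5.099)
t=0.040: state=(5.177)
t=0.060: state=(5.255)
continuing one RK4 step at a time; state shown every 10 steps (Δt=0.2):
t=0.200: state=(5.774)
t=0.400: state=(6.423)
t=0.600: state=(6.947)
t=0.800: state=(7.351)
t=1.000: state=(7.651)
t=1.200: state=(7.866)
t=1.400: state=(8.017)
t=1.600: state=(8.123)
t=1.800: state=(8.195)
t=2.000: state=(8.245)
t=2.200: state=(8.278)
t=2.400: state=(8.301)
t=2.600: state=(8.316)
t=2.800: state=(8.327)
t=3.000: state=(8.334)
t=3.200: state=(8.338)
t=3.400: state=(8.341)
t=3.600: state=(8.344)
t=3.800: state=(8.345)
t=4.000: state=(8.346)
t=4.200: state=(8.347)
t=4.400: state=(8.347)
t=4.500: state=(8.347)

(x) = (8.347)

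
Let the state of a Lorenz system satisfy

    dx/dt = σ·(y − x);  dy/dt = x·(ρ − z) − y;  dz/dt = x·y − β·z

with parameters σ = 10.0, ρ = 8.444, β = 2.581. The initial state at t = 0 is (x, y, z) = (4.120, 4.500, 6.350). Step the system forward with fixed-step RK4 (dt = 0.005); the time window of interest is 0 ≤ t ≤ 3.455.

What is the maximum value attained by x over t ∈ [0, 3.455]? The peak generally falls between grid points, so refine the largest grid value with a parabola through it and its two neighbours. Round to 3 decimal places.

t=0.000: state=(4.120, 4.500, 6.350)
step 1 (dt=0.005): k1=(3.800, 4.127, 2.151), k2=(3.808, 4.115, 2.222), k3=(3.808, 4.114, 2.222), k4=(3.815, 4.101, 2.293); state += dt/6·(k1+2k2+2k3+k4)
t=0.005: state=(4.139, 4.521, 6.361)
t=0.010: state=(4.158, 4.541, 6.373)
t=0.015: state=(4.177, 4.561, 6.385)
continuing one RK4 step at a time; state shown every 40 steps (Δt=0.2):
t=0.200: state=(4.816, 5.063, 7.229)
t=0.400: state=(4.910, 4.756, 8.143)
t=0.600: state=(4.397, 4.113, 8.055)
t=0.800: state=(4.001, 3.915, 7.374)
t=1.000: state=(4.056, 4.181, 6.917)
t=1.200: state=(4.397, 4.579, 7.042)
t=1.400: state=(4.652, 4.700, 7.535)
t=1.600: state=(4.570, 4.457, 7.818)
t=1.800: state=(4.314, 4.200, 7.645)
t=2.000: state=(4.189, 4.185, 7.316)
t=2.200: state=(4.279, 4.360, 7.185)
t=2.400: state=(4.449, 4.520, 7.333)
t=2.600: state=(4.515, 4.506, 7.559)
t=2.800: state=(4.432, 4.370, 7.614)
t=3.000: state=(4.319, 4.280, 7.485)
t=3.200: state=(4.296, 4.312, 7.346)
t=3.400: state=(4.363, 4.406, 7.334)
t=3.455: state=(4.387, 4.428, 7.355)
largest grid value and its neighbours: x(0.315)=4.97225, x(0.320)=4.97275, x(0.325)=4.97270
parabola through these three points peaks at t≈0.322 with x≈4.97279

max x = 4.973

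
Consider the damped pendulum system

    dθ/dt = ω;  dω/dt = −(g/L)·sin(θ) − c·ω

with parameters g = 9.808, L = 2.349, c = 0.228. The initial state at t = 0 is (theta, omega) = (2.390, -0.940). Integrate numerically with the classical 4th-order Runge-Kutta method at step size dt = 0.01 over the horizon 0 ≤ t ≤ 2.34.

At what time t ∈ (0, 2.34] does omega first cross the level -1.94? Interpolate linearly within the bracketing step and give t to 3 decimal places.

t=0.000: state=(2.390, -0.940)
step 1 (dt=0.01): k1=(-0.940, -2.637), k2=(-0.953, -2.648), k3=(-0.953, -2.648), k4=(-0.966, -2.660); state += dt/6·(k1+2k2+2k3+k4)
t=0.010: state=(2.380, -0.966)
t=0.020: state=(2.371, -0.993)
t=0.030: state=(2.361, -1.020)
continuing one RK4 step at a time; state shown every 10 steps (Δt=0.1):
t=0.100: state=(2.282, -1.216)
t=0.200: state=(2.146, -1.518)
t=0.300: state=(1.978, -1.847)
t=0.320: state=(1.940, -1.915)
next step: t=0.330: state=(1.921, -1.950) — omega has crossed -1.94
linear interpolation between t=0.320 (-1.91541) and t=0.330 (-1.95008) → t≈0.327

t = 0.327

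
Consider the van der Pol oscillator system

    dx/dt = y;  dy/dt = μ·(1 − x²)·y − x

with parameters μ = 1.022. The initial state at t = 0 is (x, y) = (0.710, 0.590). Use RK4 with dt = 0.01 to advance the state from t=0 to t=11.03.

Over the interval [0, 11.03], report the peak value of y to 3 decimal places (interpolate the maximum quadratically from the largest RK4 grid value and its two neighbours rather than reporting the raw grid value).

max y = 2.667

t=0.000: state=(0.710, 0.590)
step 1 (dt=0.01): k1=(0.590, -0.411), k2=(0.588, -0.417), k3=(0.588, -0.417), k4=(0.586, -0.424); state += dt/6·(k1+2k2+2k3+k4)
t=0.010: state=(0.716, 0.586)
t=0.020: state=(0.722, 0.582)
t=0.030: state=(0.728, 0.577)
continuing one RK4 step at a time; state shown every 50 steps (Δt=0.5):
t=0.500: state=(0.929, 0.246)
t=1.000: state=(0.934, -0.230)
t=1.500: state=(0.697, -0.728)
t=2.000: state=(0.182, -1.374)
t=2.500: state=(-0.693, -2.040)
t=3.000: state=(-1.573, -1.141)
t=3.500: state=(-1.786, 0.122)
t=4.000: state=(-1.588, 0.601)
t=4.500: state=(-1.207, 0.931)
t=5.000: state=(-0.620, 1.481)
t=5.500: state=(0.357, 2.470)
t=6.000: state=(1.592, 1.874)
t=6.500: state=(1.999, 0.007)
t=7.000: state=(1.839, -0.527)
t=7.500: state=(1.515, -0.766)
t=8.000: state=(1.057, -1.102)
t=8.500: state=(0.353, -1.801)
t=9.000: state=(-0.803, -2.699)
t=9.500: state=(-1.856, -1.073)
t=10.000: state=(-1.984, 0.266)
t=10.500: state=(-1.750, 0.612)
t=11.000: state=(-1.386, 0.854)
t=11.030: state=(-1.360, 0.872)
largest grid value and its neighbours: y(5.670)=2.66545, y(5.680)=2.66666, y(5.690)=2.66641
parabola through these three points peaks at t≈5.683 with y≈2.66674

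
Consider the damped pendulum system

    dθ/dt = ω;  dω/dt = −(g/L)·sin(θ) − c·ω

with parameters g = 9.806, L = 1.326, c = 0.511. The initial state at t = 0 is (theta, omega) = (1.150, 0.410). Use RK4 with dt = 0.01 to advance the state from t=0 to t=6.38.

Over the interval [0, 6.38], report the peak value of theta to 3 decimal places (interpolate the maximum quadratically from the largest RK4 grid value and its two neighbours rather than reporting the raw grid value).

max theta = 1.162

t=0.000: state=(1.150, 0.410)
step 1 (dt=0.01): k1=(0.410, -6.960), k2=(0.375, -6.948), k3=(0.375, -6.947), k4=(0.341, -6.935); state += dt/6·(k1+2k2+2k3+k4)
t=0.010: state=(1.154, 0.341)
t=0.020: state=(1.157, 0.271)
t=0.030: state=(1.159, 0.202)
continuing one RK4 step at a time; state shown every 25 steps (Δt=0.25):
t=0.250: state=(1.044, -1.208)
t=0.500: state=(0.586, -2.337)
t=0.750: state=(-0.043, -2.509)
t=1.000: state=(-0.580, -1.643)
t=1.250: state=(-0.824, -0.288)
t=1.500: state=(-0.730, 0.995)
t=1.750: state=(-0.367, 1.795)
t=2.000: state=(0.100, 1.800)
t=2.250: state=(0.470, 1.067)
t=2.500: state=(0.607, 0.015)
t=2.750: state=(0.488, -0.917)
t=3.000: state=(0.187, -1.390)
t=3.250: state=(-0.154, -1.240)
t=3.500: state=(-0.391, -0.598)
t=3.750: state=(-0.440, 0.202)
t=4.000: state=(-0.305, 0.828)
t=4.250: state=(-0.061, 1.047)
t=4.500: state=(0.179, 0.806)
t=4.750: state=(0.316, 0.262)
t=5.000: state=(0.307, -0.322)
t=5.250: state=(0.172, -0.706)
t=5.500: state=(-0.018, -0.754)
t=5.750: state=(-0.177, -0.482)
t=6.000: state=(-0.244, -0.044)
t=6.250: state=(-0.202, 0.359)
t=6.380: state=(-0.146, 0.499)
largest grid value and its neighbours: theta(0.050)=1.16185, theta(0.060)=1.16217, theta(0.070)=1.16180
parabola through these three points peaks at t≈0.060 with theta≈1.16217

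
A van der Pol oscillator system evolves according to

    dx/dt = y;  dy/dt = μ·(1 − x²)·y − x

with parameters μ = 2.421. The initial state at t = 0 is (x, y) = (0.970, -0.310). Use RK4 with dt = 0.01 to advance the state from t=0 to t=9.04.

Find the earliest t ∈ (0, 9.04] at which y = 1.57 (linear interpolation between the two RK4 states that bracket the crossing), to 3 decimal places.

t=0.000: state=(0.970, -0.310)
step 1 (dt=0.01): k1=(-0.310, -1.014), k2=(-0.315, -1.016), k3=(-0.315, -1.016), k4=(-0.320, -1.017); state += dt/6·(k1+2k2+2k3+k4)
t=0.010: state=(0.967, -0.320)
t=0.020: state=(0.964, -0.330)
t=0.030: state=(0.960, -0.341)
continuing one RK4 step at a time; state shown every 50 steps (Δt=0.5):
t=0.500: state=(0.669, -0.966)
t=1.000: state=(-0.218, -3.020)
t=1.500: state=(-1.834, -1.412)
t=2.000: state=(-1.941, 0.228)
t=2.500: state=(-1.801, 0.313)
t=3.000: state=(-1.631, 0.371)
t=3.500: state=(-1.424, 0.467)
t=4.000: state=(-1.146, 0.672)
t=4.500: state=(-0.686, 1.302)
t=4.590: state=(-0.559, 1.547)
next step: t=4.600: state=(-0.543, 1.579) — y has crossed 1.57
linear interpolation between t=4.590 (1.54718) and t=4.600 (1.57904) → t≈4.597

t = 4.597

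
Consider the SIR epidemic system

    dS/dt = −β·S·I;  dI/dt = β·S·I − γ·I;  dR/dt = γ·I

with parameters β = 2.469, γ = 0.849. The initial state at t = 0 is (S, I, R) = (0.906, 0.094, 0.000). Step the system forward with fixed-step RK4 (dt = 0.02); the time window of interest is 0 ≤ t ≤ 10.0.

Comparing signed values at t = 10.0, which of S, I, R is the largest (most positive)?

t=0.000: state=(0.906, 0.094, 0.000)
step 1 (dt=0.02): k1=(-0.210, 0.130, 0.080), k2=(-0.213, 0.132, 0.081), k3=(-0.213, 0.132, 0.081), k4=(-0.215, 0.133, 0.082); state += dt/6·(k1+2k2+2k3+k4)
t=0.020: state=(0.902, 0.097, 0.002)
t=0.040: state=(0.897, 0.099, 0.003)
t=0.060: state=(0.893, 0.102, 0.005)
continuing one RK4 step at a time; state shown every 25 steps (Δt=0.5):
t=0.500: state=(0.770, 0.174, 0.056)
t=1.000: state=(0.587, 0.264, 0.149)
t=1.500: state=(0.408, 0.318, 0.275)
t=2.000: state=(0.274, 0.315, 0.411)
t=2.500: state=(0.190, 0.273, 0.537)
t=3.000: state=(0.140, 0.219, 0.641)
t=3.500: state=(0.111, 0.167, 0.722)
t=4.000: state=(0.093, 0.124, 0.784)
t=4.500: state=(0.081, 0.090, 0.829)
t=5.000: state=(0.074, 0.065, 0.861)
t=5.500: state=(0.069, 0.046, 0.885)
t=6.000: state=(0.066, 0.033, 0.901)
t=6.500: state=(0.064, 0.023, 0.913)
t=7.000: state=(0.062, 0.016, 0.921)
t=7.500: state=(0.061, 0.012, 0.927)
t=8.000: state=(0.060, 0.008, 0.931)
t=8.500: state=(0.060, 0.006, 0.934)
t=9.000: state=(0.059, 0.004, 0.936)
t=9.500: state=(0.059, 0.003, 0.938)
t=10.000: state=(0.059, 0.002, 0.939)
compare at T: S=0.059, I=0.002, R=0.939

largest component: R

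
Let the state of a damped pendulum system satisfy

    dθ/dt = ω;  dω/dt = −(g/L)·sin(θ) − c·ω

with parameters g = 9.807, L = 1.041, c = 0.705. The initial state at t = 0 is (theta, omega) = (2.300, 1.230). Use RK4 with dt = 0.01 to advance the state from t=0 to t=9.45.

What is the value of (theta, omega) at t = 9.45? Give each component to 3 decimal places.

(theta, omega) = (0.018, -0.246)

t=0.000: state=(2.300, 1.230)
step 1 (dt=0.01): k1=(1.230, -7.892), k2=(1.191, -7.826), k3=(1.191, -7.827), k4=(1.152, -7.762); state += dt/6·(k1+2k2+2k3+k4)
t=0.010: state=(2.312, 1.152)
t=0.020: state=(2.323, 1.075)
t=0.030: state=(2.333, 0.999)
continuing one RK4 step at a time; state shown every 50 steps (Δt=0.5):
t=0.500: state=(2.078, -2.042)
t=1.000: state=(0.253, -4.656)
t=1.500: state=(-1.299, -0.843)
t=2.000: state=(-0.666, 2.910)
t=2.500: state=(0.705, 1.597)
t=3.000: state=(0.612, -1.708)
t=3.500: state=(-0.379, -1.487)
t=4.000: state=(-0.482, 0.992)
t=4.500: state=(0.203, 1.187)
t=5.000: state=(0.360, -0.568)
t=5.500: state=(-0.105, -0.897)
t=6.000: state=(-0.262, 0.316)
t=6.500: state=(0.050, 0.660)
t=7.000: state=(0.189, -0.165)
t=7.500: state=(-0.019, -0.478)
t=8.000: state=(-0.134, 0.077)
t=8.500: state=(0.003, 0.342)
t=9.000: state=(0.094, -0.027)
t=9.450: state=(0.018, -0.246)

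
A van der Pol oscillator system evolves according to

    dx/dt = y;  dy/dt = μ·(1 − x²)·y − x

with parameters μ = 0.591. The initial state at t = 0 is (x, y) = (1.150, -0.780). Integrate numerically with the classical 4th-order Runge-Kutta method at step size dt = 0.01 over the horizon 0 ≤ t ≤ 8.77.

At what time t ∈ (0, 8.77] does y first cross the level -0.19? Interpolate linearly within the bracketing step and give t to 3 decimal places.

t=0.000: state=(1.150, -0.780)
step 1 (dt=0.01): k1=(-0.780, -1.001), k2=(-0.785, -1.001), k3=(-0.785, -1.001), k4=(-0.790, -1.000); state += dt/6·(k1+2k2+2k3+k4)
t=0.010: state=(1.142, -0.790)
t=0.020: state=(1.134, -0.800)
t=0.030: state=(1.126, -0.810)
continuing one RK4 step at a time; state shown every 50 steps (Δt=0.5):
t=0.500: state=(0.634, -1.292)
t=1.000: state=(-0.151, -1.838)
t=1.500: state=(-1.114, -1.818)
t=2.000: state=(-1.759, -0.657)
t=2.190: state=(-1.839, -0.207)
next step: t=2.200: state=(-1.841, -0.186) — y has crossed -0.19
linear interpolation between t=2.190 (-0.20733) and t=2.200 (-0.18615) → t≈2.198

t = 2.198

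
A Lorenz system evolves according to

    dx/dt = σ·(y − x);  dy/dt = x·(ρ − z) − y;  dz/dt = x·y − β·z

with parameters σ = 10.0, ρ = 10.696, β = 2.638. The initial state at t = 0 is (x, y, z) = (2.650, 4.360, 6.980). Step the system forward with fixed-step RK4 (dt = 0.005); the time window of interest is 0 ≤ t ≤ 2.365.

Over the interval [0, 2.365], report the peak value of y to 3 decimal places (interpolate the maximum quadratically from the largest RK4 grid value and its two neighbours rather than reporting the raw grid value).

t=0.000: state=(2.650, 4.360, 6.980)
step 1 (dt=0.005): k1=(17.100, 5.487, -6.859), k2=(16.810, 5.679, -6.591), k3=(16.822, 5.674, -6.594), k4=(16.543, 5.862, -6.328); state += dt/6·(k1+2k2+2k3+k4)
t=0.005: state=(2.734, 4.388, 6.947)
t=0.010: state=(2.816, 4.419, 6.917)
t=0.015: state=(2.894, 4.451, 6.889)
continuing one RK4 step at a time; state shown every 20 steps (Δt=0.1):
t=0.100: state=(4.015, 5.201, 6.793)
t=0.200: state=(5.162, 6.271, 7.567)
t=0.300: state=(6.149, 6.943, 9.168)
t=0.400: state=(6.597, 6.642, 10.938)
t=0.500: state=(6.232, 5.510, 11.868)
t=0.600: state=(5.334, 4.363, 11.605)
t=0.700: state=(4.459, 3.736, 10.620)
t=0.800: state=(3.942, 3.636, 9.489)
t=0.900: state=(3.835, 3.915, 8.561)
t=1.000: state=(4.074, 4.459, 8.023)
t=1.100: state=(4.570, 5.156, 7.992)
t=1.200: state=(5.192, 5.816, 8.513)
t=1.300: state=(5.737, 6.160, 9.454)
t=1.400: state=(5.967, 5.981, 10.427)
t=1.500: state=(5.768, 5.383, 10.959)
t=1.600: state=(5.278, 4.732, 10.864)
t=1.700: state=(4.765, 4.319, 10.321)
t=1.800: state=(4.431, 4.222, 9.632)
t=1.900: state=(4.350, 4.392, 9.046)
t=2.000: state=(4.500, 4.748, 8.720)
t=2.100: state=(4.815, 5.180, 8.733)
t=2.200: state=(5.189, 5.549, 9.081)
t=2.300: state=(5.487, 5.702, 9.637)
t=2.365: state=(5.580, 5.647, 10.001)
largest grid value and its neighbours: y(0.320)=6.97057, y(0.325)=6.97068, y(0.330)=6.96800
parabola through these three points peaks at t≈0.323 with y≈6.97097

max y = 6.971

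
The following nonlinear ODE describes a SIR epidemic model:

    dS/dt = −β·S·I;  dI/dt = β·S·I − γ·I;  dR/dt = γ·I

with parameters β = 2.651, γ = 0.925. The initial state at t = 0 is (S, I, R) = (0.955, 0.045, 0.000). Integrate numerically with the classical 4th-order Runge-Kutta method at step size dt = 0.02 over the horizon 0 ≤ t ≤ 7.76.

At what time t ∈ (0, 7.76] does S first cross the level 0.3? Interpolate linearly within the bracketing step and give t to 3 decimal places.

t = 2.284

t=0.000: state=(0.955, 0.045, 0.000)
step 1 (dt=0.02): k1=(-0.114, 0.072, 0.042), k2=(-0.116, 0.073, 0.042), k3=(-0.116, 0.073, 0.042), k4=(-0.117, 0.074, 0.043); state += dt/6·(k1+2k2+2k3+k4)
t=0.020: state=(0.953, 0.046, 0.001)
t=0.040: state=(0.950, 0.048, 0.002)
t=0.060: state=(0.948, 0.050, 0.003)
continuing one RK4 step at a time; state shown every 25 steps (Δt=0.5):
t=0.500: state=(0.873, 0.096, 0.031)
t=1.000: state=(0.731, 0.176, 0.093)
t=1.500: state=(0.547, 0.259, 0.194)
t=2.000: state=(0.376, 0.299, 0.326)
t=2.280: state=(0.301, 0.296, 0.403)
next step: t=2.300: state=(0.296, 0.295, 0.408) — S has crossed 0.3
linear interpolation between t=2.280 (0.30087) and t=2.300 (0.29619) → t≈2.284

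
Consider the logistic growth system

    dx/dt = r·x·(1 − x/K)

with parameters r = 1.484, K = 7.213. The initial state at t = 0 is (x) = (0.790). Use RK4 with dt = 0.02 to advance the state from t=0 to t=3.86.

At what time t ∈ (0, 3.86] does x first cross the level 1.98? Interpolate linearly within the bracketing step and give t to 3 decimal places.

t=0.000: state=(0.790)
step 1 (dt=0.02): k1=(1.044), k2=(1.056), k3=(1.056), k4=(1.068); state += dt/6·(k1+2k2+2k3+k4)
t=0.020: state=(0.811)
t=0.040: state=(0.833)
t=0.060: state=(0.855)
continuing one RK4 step at a time; state shown every 10 steps (Δt=0.2):
t=0.200: state=(1.024)
t=0.400: state=(1.314)
t=0.600: state=(1.663)
t=0.740: state=(1.943)
next step: t=0.760: state=(1.986) — x has crossed 1.98
linear interpolation between t=0.740 (1.94350) and t=0.760 (1.98592) → t≈0.757

t = 0.757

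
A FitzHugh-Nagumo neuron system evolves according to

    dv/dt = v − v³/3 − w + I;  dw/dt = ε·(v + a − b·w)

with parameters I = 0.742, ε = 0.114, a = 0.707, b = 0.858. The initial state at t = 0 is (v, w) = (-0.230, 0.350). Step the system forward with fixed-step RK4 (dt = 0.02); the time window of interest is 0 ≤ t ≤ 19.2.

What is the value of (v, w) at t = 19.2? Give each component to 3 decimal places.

(v, w) = (-1.630, 0.465)

t=0.000: state=(-0.230, 0.350)
step 1 (dt=0.02): k1=(0.166, 0.020), k2=(0.167, 0.020), k3=(0.167, 0.020), k4=(0.169, 0.020); state += dt/6·(k1+2k2+2k3+k4)
t=0.020: state=(-0.227, 0.350)
t=0.040: state=(-0.223, 0.351)
t=0.060: state=(-0.220, 0.351)
continuing one RK4 step at a time; state shown every 50 steps (Δt=1):
t=1.000: state=(0.032, 0.382)
t=2.000: state=(0.639, 0.456)
t=3.000: state=(1.455, 0.607)
t=4.000: state=(1.691, 0.803)
t=5.000: state=(1.644, 0.987)
t=6.000: state=(1.552, 1.145)
t=7.000: state=(1.451, 1.279)
t=8.000: state=(1.344, 1.388)
t=9.000: state=(1.228, 1.475)
t=10.000: state=(1.097, 1.541)
t=11.000: state=(0.938, 1.585)
t=12.000: state=(0.722, 1.604)
t=13.000: state=(0.358, 1.592)
t=14.000: state=(-0.452, 1.521)
t=15.000: state=(-1.661, 1.336)
t=16.000: state=(-1.893, 1.088)
t=17.000: state=(-1.827, 0.861)
t=18.000: state=(-1.738, 0.664)
t=19.000: state=(-1.648, 0.495)
t=19.200: state=(-1.630, 0.465)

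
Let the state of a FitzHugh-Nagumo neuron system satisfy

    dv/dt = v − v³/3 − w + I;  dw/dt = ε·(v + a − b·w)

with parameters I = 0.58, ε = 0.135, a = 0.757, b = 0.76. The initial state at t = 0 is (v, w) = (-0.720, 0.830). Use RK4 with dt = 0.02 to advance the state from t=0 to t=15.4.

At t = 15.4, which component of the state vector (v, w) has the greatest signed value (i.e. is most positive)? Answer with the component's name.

t=0.000: state=(-0.720, 0.830)
step 1 (dt=0.02): k1=(-0.846, -0.080), k2=(-0.849, -0.081), k3=(-0.849, -0.081), k4=(-0.852, -0.082); state += dt/6·(k1+2k2+2k3+k4)
t=0.020: state=(-0.737, 0.828)
t=0.040: state=(-0.754, 0.827)
t=0.060: state=(-0.771, 0.825)
continuing one RK4 step at a time; state shown every 25 steps (Δt=0.5):
t=0.500: state=(-1.157, 0.776)
t=1.000: state=(-1.498, 0.699)
t=1.500: state=(-1.657, 0.609)
t=2.000: state=(-1.696, 0.518)
t=2.500: state=(-1.682, 0.430)
t=3.000: state=(-1.649, 0.349)
t=3.500: state=(-1.608, 0.274)
t=4.000: state=(-1.565, 0.206)
t=4.500: state=(-1.521, 0.144)
t=5.000: state=(-1.477, 0.088)
t=5.500: state=(-1.432, 0.038)
t=6.000: state=(-1.387, -0.007)
t=6.500: state=(-1.342, -0.047)
t=7.000: state=(-1.297, -0.082)
t=7.500: state=(-1.251, -0.111)
t=8.000: state=(-1.204, -0.137)
t=8.500: state=(-1.156, -0.158)
t=9.000: state=(-1.107, -0.175)
t=9.500: state=(-1.056, -0.187)
t=10.000: state=(-1.003, -0.196)
t=10.500: state=(-0.947, -0.200)
t=11.000: state=(-0.886, -0.201)
t=11.500: state=(-0.820, -0.197)
t=12.000: state=(-0.744, -0.189)
t=12.500: state=(-0.656, -0.176)
t=13.000: state=(-0.547, -0.157)
t=13.500: state=(-0.406, -0.131)
t=14.000: state=(-0.211, -0.095)
t=14.500: state=(0.077, -0.045)
t=15.000: state=(0.507, 0.025)
t=15.400: state=(0.948, 0.103)
compare at T: v=0.948, w=0.103

largest component: v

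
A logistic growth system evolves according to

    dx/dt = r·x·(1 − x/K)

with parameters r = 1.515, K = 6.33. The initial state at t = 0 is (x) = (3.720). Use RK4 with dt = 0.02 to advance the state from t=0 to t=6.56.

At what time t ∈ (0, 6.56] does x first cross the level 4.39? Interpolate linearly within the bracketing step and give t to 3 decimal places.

t = 0.305

t=0.000: state=(3.720)
step 1 (dt=0.02): k1=(2.324), k2=(2.317), k3=(2.317), k4=(2.311); state += dt/6·(k1+2k2+2k3+k4)
t=0.020: state=(3.766)
t=0.040: state=(3.812)
t=0.060: state=(3.858)
t=0.300: state=(4.380)
next step: t=0.320: state=(4.420) — x has crossed 4.39
linear interpolation between t=0.300 (4.37953) and t=0.320 (4.42018) → t≈0.305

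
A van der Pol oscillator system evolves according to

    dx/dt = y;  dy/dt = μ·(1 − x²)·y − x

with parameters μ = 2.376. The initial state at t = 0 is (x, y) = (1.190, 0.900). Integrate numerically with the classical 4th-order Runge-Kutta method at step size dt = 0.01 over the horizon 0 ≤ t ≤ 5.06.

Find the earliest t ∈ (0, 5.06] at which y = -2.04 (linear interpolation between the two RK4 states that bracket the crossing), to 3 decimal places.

t=0.000: state=(1.190, 0.900)
step 1 (dt=0.01): k1=(0.900, -2.080), k2=(0.890, -2.097), k3=(0.890, -2.096), k4=(0.879, -2.112); state += dt/6·(k1+2k2+2k3+k4)
t=0.010: state=(1.199, 0.879)
t=0.020: state=(1.208, 0.858)
t=0.030: state=(1.216, 0.836)
continuing one RK4 step at a time; state shown every 20 steps (Δt=0.2):
t=0.200: state=(1.326, 0.458)
t=0.400: state=(1.378, 0.084)
t=0.600: state=(1.368, -0.170)
t=0.800: state=(1.316, -0.340)
t=1.000: state=(1.234, -0.474)
t=1.200: state=(1.126, -0.609)
t=1.400: state=(0.988, -0.782)
t=1.600: state=(0.807, -1.045)
t=1.800: state=(0.558, -1.496)
t=1.940: state=(0.314, -2.025)
next step: t=1.950: state=(0.293, -2.072) — y has crossed -2.04
linear interpolation between t=1.940 (-2.02474) and t=1.950 (-2.07195) → t≈1.943

t = 1.943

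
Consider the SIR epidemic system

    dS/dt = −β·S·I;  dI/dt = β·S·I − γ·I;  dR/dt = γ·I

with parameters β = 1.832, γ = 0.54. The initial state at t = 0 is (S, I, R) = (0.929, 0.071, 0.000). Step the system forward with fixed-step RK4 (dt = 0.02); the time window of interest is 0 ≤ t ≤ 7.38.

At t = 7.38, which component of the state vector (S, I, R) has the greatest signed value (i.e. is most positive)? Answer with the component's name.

t=0.000: state=(0.929, 0.071, 0.000)
step 1 (dt=0.02): k1=(-0.121, 0.082, 0.038), k2=(-0.122, 0.083, 0.039), k3=(-0.122, 0.083, 0.039), k4=(-0.123, 0.084, 0.039); state += dt/6·(k1+2k2+2k3+k4)
t=0.020: state=(0.927, 0.073, 0.001)
t=0.040: state=(0.924, 0.074, 0.002)
t=0.060: state=(0.922, 0.076, 0.002)
continuing one RK4 step at a time; state shown every 25 steps (Δt=0.5):
t=0.500: state=(0.851, 0.123, 0.026)
t=1.000: state=(0.737, 0.195, 0.068)
t=1.500: state=(0.595, 0.274, 0.131)
t=2.000: state=(0.449, 0.337, 0.215)
t=2.500: state=(0.324, 0.365, 0.310)
t=3.000: state=(0.232, 0.359, 0.409)
t=3.500: state=(0.169, 0.329, 0.502)
t=4.000: state=(0.128, 0.287, 0.585)
t=4.500: state=(0.100, 0.243, 0.657)
t=5.000: state=(0.082, 0.202, 0.717)
t=5.500: state=(0.069, 0.165, 0.766)
t=6.000: state=(0.060, 0.133, 0.806)
t=6.500: state=(0.054, 0.107, 0.839)
t=7.000: state=(0.049, 0.086, 0.865)
t=7.380: state=(0.047, 0.072, 0.881)
compare at T: S=0.047, I=0.072, R=0.881

largest component: R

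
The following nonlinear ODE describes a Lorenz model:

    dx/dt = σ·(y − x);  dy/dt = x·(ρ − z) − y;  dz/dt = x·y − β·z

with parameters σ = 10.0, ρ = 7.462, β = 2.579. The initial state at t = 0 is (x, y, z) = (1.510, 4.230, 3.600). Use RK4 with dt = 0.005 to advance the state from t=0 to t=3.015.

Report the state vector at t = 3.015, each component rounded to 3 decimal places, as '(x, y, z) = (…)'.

(x, y, z) = (4.230, 4.116, 6.819)

t=0.000: state=(1.510, 4.230, 3.600)
step 1 (dt=0.005): k1=(27.200, 1.602, -2.897), k2=(26.560, 1.872, -2.584), k3=(26.583, 1.864, -2.592), k4=(25.964, 2.127, -2.286); state += dt/6·(k1+2k2+2k3+k4)
t=0.005: state=(1.643, 4.239, 3.587)
t=0.010: state=(1.770, 4.251, 3.577)
t=0.015: state=(1.891, 4.266, 3.570)
continuing one RK4 step at a time; state shown every 20 steps (Δt=0.1):
t=0.100: state=(3.396, 4.764, 3.811)
t=0.200: state=(4.547, 5.527, 4.787)
t=0.300: state=(5.343, 5.919, 6.247)
t=0.400: state=(5.627, 5.596, 7.665)
t=0.500: state=(5.300, 4.718, 8.430)
t=0.600: state=(4.584, 3.800, 8.358)
t=0.700: state=(3.845, 3.192, 7.736)
t=0.800: state=(3.320, 2.930, 6.926)
t=0.900: state=(3.063, 2.931, 6.164)
t=1.000: state=(3.040, 3.119, 5.569)
t=1.100: state=(3.204, 3.444, 5.203)
t=1.200: state=(3.506, 3.860, 5.101)
t=1.300: state=(3.893, 4.300, 5.278)
t=1.400: state=(4.290, 4.663, 5.707)
t=1.500: state=(4.603, 4.840, 6.289)
t=1.600: state=(4.740, 4.770, 6.854)
t=1.700: state=(4.665, 4.495, 7.225)
t=1.800: state=(4.427, 4.140, 7.312)
t=1.900: state=(4.128, 3.834, 7.146)
t=2.000: state=(3.866, 3.646, 6.831)
t=2.100: state=(3.700, 3.590, 6.477)
t=2.200: state=(3.647, 3.649, 6.171)
t=2.300: state=(3.697, 3.791, 5.969)
t=2.400: state=(3.825, 3.981, 5.901)
t=2.500: state=(3.996, 4.174, 5.968)
t=2.600: state=(4.168, 4.326, 6.145)
t=2.700: state=(4.299, 4.397, 6.382)
t=2.800: state=(4.357, 4.375, 6.610)
t=2.900: state=(4.335, 4.275, 6.768)
t=3.000: state=(4.247, 4.137, 6.820)
t=3.015: state=(4.230, 4.116, 6.819)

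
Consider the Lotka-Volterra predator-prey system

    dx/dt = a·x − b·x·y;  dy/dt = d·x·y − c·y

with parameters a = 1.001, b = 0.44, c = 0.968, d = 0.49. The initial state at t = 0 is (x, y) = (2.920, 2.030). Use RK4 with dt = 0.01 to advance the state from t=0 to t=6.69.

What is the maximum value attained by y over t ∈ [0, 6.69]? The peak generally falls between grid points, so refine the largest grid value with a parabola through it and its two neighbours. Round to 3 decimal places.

max y = 3.386

t=0.000: state=(2.920, 2.030)
step 1 (dt=0.01): k1=(0.315, 0.939), k2=(0.309, 0.943), k3=(0.309, 0.943), k4=(0.303, 0.947); state += dt/6·(k1+2k2+2k3+k4)
t=0.010: state=(2.923, 2.039)
t=0.020: state=(2.926, 2.049)
t=0.030: state=(2.929, 2.059)
continuing one RK4 step at a time; state shown every 25 steps (Δt=0.25):
t=0.250: state=(2.959, 2.286)
t=0.500: state=(2.909, 2.574)
t=0.750: state=(2.770, 2.864)
t=1.000: state=(2.559, 3.118)
t=1.250: state=(2.308, 3.298)
t=1.500: state=(2.051, 3.381)
t=1.750: state=(1.816, 3.363)
t=2.000: state=(1.619, 3.257)
t=2.250: state=(1.467, 3.088)
t=2.500: state=(1.356, 2.880)
t=2.750: state=(1.284, 2.657)
t=3.000: state=(1.247, 2.435)
t=3.250: state=(1.239, 2.225)
t=3.500: state=(1.260, 2.035)
t=3.750: state=(1.305, 1.869)
t=4.000: state=(1.376, 1.729)
t=4.250: state=(1.471, 1.616)
t=4.500: state=(1.589, 1.529)
t=4.750: state=(1.731, 1.471)
t=5.000: state=(1.895, 1.442)
t=5.250: state=(2.077, 1.443)
t=5.500: state=(2.272, 1.479)
t=5.750: state=(2.471, 1.552)
t=6.000: state=(2.660, 1.669)
t=6.250: state=(2.819, 1.833)
t=6.500: state=(2.926, 2.047)
t=6.690: state=(2.958, 2.241)
largest grid value and its neighbours: y(1.570)=3.38619, y(1.580)=3.38621, y(1.590)=3.38608
parabola through these three points peaks at t≈1.577 with y≈3.38622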